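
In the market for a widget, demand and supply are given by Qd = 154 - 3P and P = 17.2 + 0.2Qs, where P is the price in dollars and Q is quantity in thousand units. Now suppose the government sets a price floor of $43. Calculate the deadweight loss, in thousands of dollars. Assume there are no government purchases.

Rearranging supply gives Qs = 5P - 86. Setting quantity demanded equal to quantity supplied, 154 - 3P = 5P - 86, gives P* = 30 and Q* = 64.
Since 43 > 30, the floor is binding.
At P = 43: Qd = 154 - 3·43 = 25 and Qs = 5·43 - 86 = 129.
Quantity traded falls to 25. At Q = 25 the demand price is (154 - 25)/3 = 43 and the supply price is (86 + 25)/5 = 22.2.
Deadweight loss = ½ · (43 - 22.2) · (64 - 25) = ½ · 20.8 · 39 = 405.6.

405.6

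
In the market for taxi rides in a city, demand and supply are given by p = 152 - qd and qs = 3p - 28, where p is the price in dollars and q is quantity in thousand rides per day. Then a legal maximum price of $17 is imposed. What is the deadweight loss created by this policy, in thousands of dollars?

4704

Rearranging demand gives qd = 152 - p. Equilibrium: 152 - p = 3p - 28, so 180 = 4p and p* = 45, q* = 107.
Because the ceiling (17) lies below the market-clearing price, it is binding.
At p = 17: qd = 152 - 17 = 135 and qs = 3·17 - 28 = 23.
Quantity traded falls to 23. At q = 23 the demand price is 152 - 23 = 129 and the supply price is (28 + 23)/3 = 17.
Deadweight loss = ½ · (129 - 17) · (107 - 23) = ½ · 112 · 84 = 4704.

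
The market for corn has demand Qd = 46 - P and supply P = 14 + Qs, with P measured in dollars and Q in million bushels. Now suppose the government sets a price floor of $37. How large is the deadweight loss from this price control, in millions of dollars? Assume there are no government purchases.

Rearranging supply gives Qs = P - 14. In a free market, 46 - P = P - 14 gives the equilibrium P* = 30, Q* = 16.
The floor of 37 is above the equilibrium price 30, so it binds.
At P = 37: Qd = 46 - 37 = 9 and Qs = 37 - 14 = 23.
Quantity traded falls to 9. At Q = 9 the demand price is 46 - 9 = 37 and the supply price is 14 + 9 = 23.
Deadweight loss = ½ · (37 - 23) · (16 - 9) = ½ · 14 · 7 = 49.

49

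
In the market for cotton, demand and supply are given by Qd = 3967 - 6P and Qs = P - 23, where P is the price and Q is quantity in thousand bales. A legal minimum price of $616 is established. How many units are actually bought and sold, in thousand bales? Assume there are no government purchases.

Without the control the market clears where 3967 - 6P = P - 23, i.e. P* = 570 and Q* = 547.
Since 616 > 570, the floor is binding.
At P = 616: Qd = 3967 - 6·616 = 271 and Qs = 616 - 23 = 593.
The quantity actually transacted is the short side, demand: 271.

271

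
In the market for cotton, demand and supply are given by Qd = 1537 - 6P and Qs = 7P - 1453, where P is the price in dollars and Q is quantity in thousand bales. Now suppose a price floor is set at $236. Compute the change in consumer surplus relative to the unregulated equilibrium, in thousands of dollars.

-834

Setting quantity demanded equal to quantity supplied, 1537 - 6P = 7P - 1453, gives P* = 230 and Q* = 157.
The floor of 236 is above the equilibrium price 230, so it binds.
At P = 236: Qd = 1537 - 6·236 = 121 and Qs = 7·236 - 1453 = 199.
Consumer surplus without the control is ½ · (1537/6 - 230) · 157 = 24649/12.
With the floor, consumers buy 121 units at 236, so CS = ½ · (1537/6 - 236) · 121 = 14641/12.
Change in consumer surplus = 14641/12 - 24649/12 = -834.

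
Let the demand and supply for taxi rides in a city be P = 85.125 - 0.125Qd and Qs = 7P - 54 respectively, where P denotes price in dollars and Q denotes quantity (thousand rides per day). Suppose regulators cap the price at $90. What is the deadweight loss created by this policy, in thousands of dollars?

Rearranging demand gives Qd = 681 - 8P. Without the control the market clears where 681 - 8P = 7P - 54, i.e. P* = 49 and Q* = 289.
Since 90 is above P* = 49, the ceiling does not bind and the free-market outcome prevails.
Since the control does not bind, no trades are prevented and deadweight loss is zero.

0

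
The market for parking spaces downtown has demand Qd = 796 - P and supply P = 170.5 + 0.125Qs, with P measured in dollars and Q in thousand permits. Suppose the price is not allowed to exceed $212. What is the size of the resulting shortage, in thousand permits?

252

Rearranging supply gives Qs = 8P - 1364. Setting quantity demanded equal to quantity supplied, 796 - P = 8P - 1364, gives P* = 240 and Q* = 556.
Because the ceiling (212) lies below the market-clearing price, it is binding.
At P = 212: Qd = 796 - 212 = 584 and Qs = 8·212 - 1364 = 332.
Shortage = Qd - Qs = 584 - 332 = 252.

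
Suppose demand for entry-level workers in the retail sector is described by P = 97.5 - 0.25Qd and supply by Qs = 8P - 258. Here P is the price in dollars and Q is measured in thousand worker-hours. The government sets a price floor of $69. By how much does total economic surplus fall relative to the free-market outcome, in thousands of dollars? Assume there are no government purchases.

675

Rearranging demand gives Qd = 390 - 4P. In a free market, 390 - 4P = 8P - 258 gives the equilibrium P* = 54, Q* = 174.
Because the floor (69) lies above the market-clearing price, it is binding.
At P = 69: Qd = 390 - 4·69 = 114 and Qs = 8·69 - 258 = 294.
Quantity traded falls to 114. At Q = 114 the demand price is (390 - 114)/4 = 69 and the supply price is (258 + 114)/8 = 46.5.
Deadweight loss = ½ · (69 - 46.5) · (174 - 114) = ½ · 22.5 · 60 = 675.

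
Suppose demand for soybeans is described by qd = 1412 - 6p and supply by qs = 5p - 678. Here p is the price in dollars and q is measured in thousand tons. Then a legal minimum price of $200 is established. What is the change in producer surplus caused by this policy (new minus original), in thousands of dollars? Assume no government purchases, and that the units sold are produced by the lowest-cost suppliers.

Without the control the market clears where 1412 - 6p = 5p - 678, i.e. p* = 190 and q* = 272.
Because the floor (200) lies above the market-clearing price, it is binding.
At p = 200: qd = 1412 - 6·200 = 212 and qs = 5·200 - 678 = 322.
Producer surplus without the control is ½ · (190 - 135.6) · 272 = 7398.4.
With the floor, 212 units are sold at 200. The supply price at q = 212 is 178, so PS = ½ · [(200 - 135.6) + (200 - 178)] · 212 = 9158.4.
Change in producer surplus = 9158.4 - 7398.4 = 1760.

1760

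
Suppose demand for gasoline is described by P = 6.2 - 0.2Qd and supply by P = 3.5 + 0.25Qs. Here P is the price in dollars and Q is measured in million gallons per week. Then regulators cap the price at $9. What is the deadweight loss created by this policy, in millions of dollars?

0

Rearranging demand gives Qd = 31 - 5P; rearranging supply gives Qs = 4P - 14. Without the control the market clears where 31 - 5P = 4P - 14, i.e. P* = 5 and Q* = 6.
The ceiling of 9 is above the equilibrium price 5, so it is not binding; the market clears at P* = 5, Q* = 6.
Since the control does not bind, no trades are prevented and deadweight loss is zero.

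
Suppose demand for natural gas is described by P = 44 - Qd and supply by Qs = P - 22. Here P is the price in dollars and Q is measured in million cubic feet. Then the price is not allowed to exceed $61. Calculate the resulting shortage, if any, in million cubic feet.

0

Rearranging demand gives Qd = 44 - P. In a free market, 44 - P = P - 22 gives the equilibrium P* = 33, Q* = 11.
The ceiling of 61 is above the equilibrium price 33, so it is not binding; the market clears at P* = 33, Q* = 11.
Since the control does not bind, there is no shortage.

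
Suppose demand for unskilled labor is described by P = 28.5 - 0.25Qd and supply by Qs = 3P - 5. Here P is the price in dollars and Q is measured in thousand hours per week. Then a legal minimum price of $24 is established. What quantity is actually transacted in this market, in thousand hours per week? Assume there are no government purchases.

Rearranging demand gives Qd = 114 - 4P. Equilibrium: 114 - 4P = 3P - 5, so 119 = 7P and P* = 17, Q* = 46.
Since 24 > 17, the floor is binding.
At P = 24: Qd = 114 - 4·24 = 18 and Qs = 3·24 - 5 = 67.
The quantity actually transacted is the short side, demand: 18.

18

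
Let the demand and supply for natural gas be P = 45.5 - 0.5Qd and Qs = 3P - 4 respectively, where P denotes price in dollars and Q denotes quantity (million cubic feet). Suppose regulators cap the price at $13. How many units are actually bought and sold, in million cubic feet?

Rearranging demand gives Qd = 91 - 2P. Without the control the market clears where 91 - 2P = 3P - 4, i.e. P* = 19 and Q* = 53.
Because the ceiling (13) lies below the market-clearing price, it is binding.
At P = 13: Qd = 91 - 2·13 = 65 and Qs = 3·13 - 4 = 35.
The quantity actually transacted is the short side, supply: 35.

35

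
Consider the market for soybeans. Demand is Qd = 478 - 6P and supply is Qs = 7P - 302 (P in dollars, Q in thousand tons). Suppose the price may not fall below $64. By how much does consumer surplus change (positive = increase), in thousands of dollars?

Without the control the market clears where 478 - 6P = 7P - 302, i.e. P* = 60 and Q* = 118.
The floor of 64 is above the equilibrium price 60, so it binds.
At P = 64: Qd = 478 - 6·64 = 94 and Qs = 7·64 - 302 = 146.
Consumer surplus without the control is ½ · (239/3 - 60) · 118 = 3481/3.
With the floor, consumers buy 94 units at 64, so CS = ½ · (239/3 - 64) · 94 = 2209/3.
Change in consumer surplus = 2209/3 - 3481/3 = -424.

-424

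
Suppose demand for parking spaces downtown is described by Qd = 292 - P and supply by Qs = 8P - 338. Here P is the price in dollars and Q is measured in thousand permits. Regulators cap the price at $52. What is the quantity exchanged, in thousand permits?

78

Without the control the market clears where 292 - P = 8P - 338, i.e. P* = 70 and Q* = 222.
Since 52 < 70, the ceiling is binding.
At P = 52: Qd = 292 - 52 = 240 and Qs = 8·52 - 338 = 78.
The quantity actually transacted is the short side, supply: 78.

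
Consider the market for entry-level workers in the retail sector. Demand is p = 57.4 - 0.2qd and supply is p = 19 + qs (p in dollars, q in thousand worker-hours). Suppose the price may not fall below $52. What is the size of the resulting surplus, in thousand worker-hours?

6

Rearranging demand gives qd = 287 - 5p; rearranging supply gives qs = p - 19. In a free market, 287 - 5p = p - 19 gives the equilibrium p* = 51, q* = 32.
Because the floor (52) lies above the market-clearing price, it is binding.
At p = 52: qd = 287 - 5·52 = 27 and qs = 52 - 19 = 33.
Surplus = qs - qd = 33 - 27 = 6.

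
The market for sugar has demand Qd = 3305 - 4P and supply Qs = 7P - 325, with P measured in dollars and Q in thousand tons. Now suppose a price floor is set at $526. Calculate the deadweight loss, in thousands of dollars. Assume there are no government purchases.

Without the control the market clears where 3305 - 4P = 7P - 325, i.e. P* = 330 and Q* = 1985.
The floor of 526 is above the equilibrium price 330, so it binds.
At P = 526: Qd = 3305 - 4·526 = 1201 and Qs = 7·526 - 325 = 3357.
Quantity traded falls to 1201. At Q = 1201 the demand price is (3305 - 1201)/4 = 526 and the supply price is (325 + 1201)/7 = 218.
Deadweight loss = ½ · (526 - 218) · (1985 - 1201) = ½ · 308 · 784 = 120736.

120736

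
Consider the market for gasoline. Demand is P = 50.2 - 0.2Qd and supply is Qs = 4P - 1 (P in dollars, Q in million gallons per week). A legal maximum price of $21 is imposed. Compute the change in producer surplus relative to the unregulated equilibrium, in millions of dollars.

Rearranging demand gives Qd = 251 - 5P. Setting quantity demanded equal to quantity supplied, 251 - 5P = 4P - 1, gives P* = 28 and Q* = 111.
Since 21 < 28, the ceiling is binding.
At P = 21: Qd = 251 - 5·21 = 146 and Qs = 4·21 - 1 = 83.
Producer surplus without the control is ½ · (28 - 0.25) · 111 = 1540.125.
With the ceiling, producers sell 83 units at 21, so PS = ½ · (21 - 0.25) · 83 = 861.125.
Change in producer surplus = 861.125 - 1540.125 = -679.

-679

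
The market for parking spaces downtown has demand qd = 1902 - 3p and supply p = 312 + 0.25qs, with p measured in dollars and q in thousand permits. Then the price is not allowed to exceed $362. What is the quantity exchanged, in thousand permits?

Rearranging supply gives qs = 4p - 1248. Equilibrium: 1902 - 3p = 4p - 1248, so 3150 = 7p and p* = 450, q* = 552.
Since 362 < 450, the ceiling is binding.
At p = 362: qd = 1902 - 3·362 = 816 and qs = 4·362 - 1248 = 200.
The quantity actually transacted is the short side, supply: 200.

200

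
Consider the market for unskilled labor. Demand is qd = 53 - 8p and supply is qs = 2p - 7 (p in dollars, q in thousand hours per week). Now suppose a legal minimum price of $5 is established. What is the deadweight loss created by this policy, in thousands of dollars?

Equilibrium: 53 - 8p = 2p - 7, so 60 = 10p and p* = 6, q* = 5.
Since 5 is below p* = 6, the floor does not bind and the free-market outcome prevails.
Since the control does not bind, no trades are prevented and deadweight loss is zero.

0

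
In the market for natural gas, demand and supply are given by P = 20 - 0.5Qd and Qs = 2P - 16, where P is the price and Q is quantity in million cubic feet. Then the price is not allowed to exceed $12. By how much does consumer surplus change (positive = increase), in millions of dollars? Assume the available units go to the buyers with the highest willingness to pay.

12

Rearranging demand gives Qd = 40 - 2P. Setting quantity demanded equal to quantity supplied, 40 - 2P = 2P - 16, gives P* = 14 and Q* = 12.
The ceiling of 12 is below the equilibrium price 14, so it binds.
At P = 12: Qd = 40 - 2·12 = 16 and Qs = 2·12 - 16 = 8.
Consumer surplus without the control is ½ · (20 - 14) · 12 = 36.
With the ceiling, 8 units are sold at 12 (assume they go to the highest-value buyers). The demand price at Q = 8 is 16, so CS = ½ · [(20 - 12) + (16 - 12)] · 8 = 48.
Change in consumer surplus = 48 - 36 = 12.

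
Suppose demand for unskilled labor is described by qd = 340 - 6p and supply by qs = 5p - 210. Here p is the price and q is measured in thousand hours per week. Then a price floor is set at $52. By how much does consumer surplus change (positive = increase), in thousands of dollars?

-68

Setting quantity demanded equal to quantity supplied, 340 - 6p = 5p - 210, gives p* = 50 and q* = 40.
Since 52 > 50, the floor is binding.
At p = 52: qd = 340 - 6·52 = 28 and qs = 5·52 - 210 = 50.
Consumer surplus without the control is ½ · (170/3 - 50) · 40 = 400/3.
With the floor, consumers buy 28 units at 52, so CS = ½ · (170/3 - 52) · 28 = 196/3.
Change in consumer surplus = 196/3 - 400/3 = -68.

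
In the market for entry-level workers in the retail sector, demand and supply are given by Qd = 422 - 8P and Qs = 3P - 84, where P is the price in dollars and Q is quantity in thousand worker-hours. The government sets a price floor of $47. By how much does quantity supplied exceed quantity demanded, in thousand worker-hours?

In a free market, 422 - 8P = 3P - 84 gives the equilibrium P* = 46, Q* = 54.
Because the floor (47) lies above the market-clearing price, it is binding.
At P = 47: Qd = 422 - 8·47 = 46 and Qs = 3·47 - 84 = 57.
Surplus = Qs - Qd = 57 - 46 = 11.

11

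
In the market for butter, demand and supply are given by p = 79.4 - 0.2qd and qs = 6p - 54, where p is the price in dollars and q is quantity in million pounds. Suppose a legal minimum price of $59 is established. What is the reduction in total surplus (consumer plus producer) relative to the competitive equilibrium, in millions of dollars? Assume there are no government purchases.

Rearranging demand gives qd = 397 - 5p. Equilibrium: 397 - 5p = 6p - 54, so 451 = 11p and p* = 41, q* = 192.
Because the floor (59) lies above the market-clearing price, it is binding.
At p = 59: qd = 397 - 5·59 = 102 and qs = 6·59 - 54 = 300.
Quantity traded falls to 102. At q = 102 the demand price is (397 - 102)/5 = 59 and the supply price is (54 + 102)/6 = 26.
Deadweight loss = ½ · (59 - 26) · (192 - 102) = ½ · 33 · 90 = 1485.

1485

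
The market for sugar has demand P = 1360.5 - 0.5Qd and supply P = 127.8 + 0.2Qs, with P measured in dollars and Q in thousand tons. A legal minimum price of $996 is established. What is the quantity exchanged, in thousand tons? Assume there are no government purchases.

Rearranging demand gives Qd = 2721 - 2P; rearranging supply gives Qs = 5P - 639. Equilibrium: 2721 - 2P = 5P - 639, so 3360 = 7P and P* = 480, Q* = 1761.
The floor of 996 is above the equilibrium price 480, so it binds.
At P = 996: Qd = 2721 - 2·996 = 729 and Qs = 5·996 - 639 = 4341.
The quantity actually transacted is the short side, demand: 729.

729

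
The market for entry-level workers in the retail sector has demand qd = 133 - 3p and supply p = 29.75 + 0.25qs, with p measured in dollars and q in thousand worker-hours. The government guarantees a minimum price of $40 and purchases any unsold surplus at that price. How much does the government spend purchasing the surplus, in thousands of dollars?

Rearranging supply gives qs = 4p - 119. Equilibrium: 133 - 3p = 4p - 119, so 252 = 7p and p* = 36, q* = 25.
Since 40 > 36, the floor is binding.
At p = 40: qd = 133 - 3·40 = 13 and qs = 4·40 - 119 = 41.
Surplus = qs - qd = 28.
Government expenditure = surplus × support price = 28 × 40 = 1120.

1120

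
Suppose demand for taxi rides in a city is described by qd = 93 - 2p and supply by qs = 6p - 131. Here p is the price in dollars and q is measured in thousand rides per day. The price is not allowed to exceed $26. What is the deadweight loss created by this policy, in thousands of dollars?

Setting quantity demanded equal to quantity supplied, 93 - 2p = 6p - 131, gives p* = 28 and q* = 37.
Because the ceiling (26) lies below the market-clearing price, it is binding.
At p = 26: qd = 93 - 2·26 = 41 and qs = 6·26 - 131 = 25.
Quantity traded falls to 25. At q = 25 the demand price is (93 - 25)/2 = 34 and the supply price is (131 + 25)/6 = 26.
Deadweight loss = ½ · (34 - 26) · (37 - 25) = ½ · 8 · 12 = 48.

48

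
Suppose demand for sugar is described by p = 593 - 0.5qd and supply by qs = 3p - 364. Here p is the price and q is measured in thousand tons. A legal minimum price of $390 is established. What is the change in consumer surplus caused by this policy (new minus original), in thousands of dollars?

Rearranging demand gives qd = 1186 - 2p. Without the control the market clears where 1186 - 2p = 3p - 364, i.e. p* = 310 and q* = 566.
Since 390 > 310, the floor is binding.
At p = 390: qd = 1186 - 2·390 = 406 and qs = 3·390 - 364 = 806.
Consumer surplus without the control is ½ · (593 - 310) · 566 = 80089.
With the floor, consumers buy 406 units at 390, so CS = ½ · (593 - 390) · 406 = 41209.
Change in consumer surplus = 41209 - 80089 = -38880.

-38880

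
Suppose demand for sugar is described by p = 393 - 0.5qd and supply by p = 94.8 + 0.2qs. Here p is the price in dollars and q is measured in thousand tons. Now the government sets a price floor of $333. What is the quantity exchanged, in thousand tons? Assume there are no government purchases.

Rearranging demand gives qd = 786 - 2p; rearranging supply gives qs = 5p - 474. Without the control the market clears where 786 - 2p = 5p - 474, i.e. p* = 180 and q* = 426.
The floor of 333 is above the equilibrium price 180, so it binds.
At p = 333: qd = 786 - 2·333 = 120 and qs = 5·333 - 474 = 1191.
The quantity actually transacted is the short side, demand: 120.

120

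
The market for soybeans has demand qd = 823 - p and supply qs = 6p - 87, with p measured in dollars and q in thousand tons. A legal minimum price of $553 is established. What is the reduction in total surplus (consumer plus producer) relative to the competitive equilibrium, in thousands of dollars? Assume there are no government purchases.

104375.25

Without the control the market clears where 823 - p = 6p - 87, i.e. p* = 130 and q* = 693.
Because the floor (553) lies above the market-clearing price, it is binding.
At p = 553: qd = 823 - 553 = 270 and qs = 6·553 - 87 = 3231.
Quantity traded falls to 270. At q = 270 the demand price is 823 - 270 = 553 and the supply price is (87 + 270)/6 = 59.5.
Deadweight loss = ½ · (553 - 59.5) · (693 - 270) = ½ · 493.5 · 423 = 104375.25.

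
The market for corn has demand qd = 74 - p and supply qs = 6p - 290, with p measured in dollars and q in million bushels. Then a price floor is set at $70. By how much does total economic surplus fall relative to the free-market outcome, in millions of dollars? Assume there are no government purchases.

In a free market, 74 - p = 6p - 290 gives the equilibrium p* = 52, q* = 22.
Because the floor (70) lies above the market-clearing price, it is binding.
At p = 70: qd = 74 - 70 = 4 and qs = 6·70 - 290 = 130.
Quantity traded falls to 4. At q = 4 the demand price is 74 - 4 = 70 and the supply price is (290 + 4)/6 = 49.
Deadweight loss = ½ · (70 - 49) · (22 - 4) = ½ · 21 · 18 = 189.

189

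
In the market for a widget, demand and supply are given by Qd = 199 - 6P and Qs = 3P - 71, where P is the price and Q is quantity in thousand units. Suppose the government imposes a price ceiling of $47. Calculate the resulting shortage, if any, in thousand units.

0

Without the control the market clears where 199 - 6P = 3P - 71, i.e. P* = 30 and Q* = 19.
The ceiling of 47 is above the equilibrium price 30, so it is not binding; the market clears at P* = 30, Q* = 19.
Since the control does not bind, there is no shortage.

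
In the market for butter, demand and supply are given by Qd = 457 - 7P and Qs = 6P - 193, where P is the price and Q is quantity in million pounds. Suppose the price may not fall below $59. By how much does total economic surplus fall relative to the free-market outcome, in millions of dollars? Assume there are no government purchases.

Setting quantity demanded equal to quantity supplied, 457 - 7P = 6P - 193, gives P* = 50 and Q* = 107.
The floor of 59 is above the equilibrium price 50, so it binds.
At P = 59: Qd = 457 - 7·59 = 44 and Qs = 6·59 - 193 = 161.
Quantity traded falls to 44. At Q = 44 the demand price is (457 - 44)/7 = 59 and the supply price is (193 + 44)/6 = 39.5.
Deadweight loss = ½ · (59 - 39.5) · (107 - 44) = ½ · 19.5 · 63 = 614.25.

614.25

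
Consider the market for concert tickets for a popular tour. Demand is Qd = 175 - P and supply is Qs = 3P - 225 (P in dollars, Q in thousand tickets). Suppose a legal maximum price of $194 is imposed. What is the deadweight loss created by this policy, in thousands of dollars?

In a free market, 175 - P = 3P - 225 gives the equilibrium P* = 100, Q* = 75.
Since 194 is above P* = 100, the ceiling does not bind and the free-market outcome prevails.
Since the control does not bind, no trades are prevented and deadweight loss is zero.

0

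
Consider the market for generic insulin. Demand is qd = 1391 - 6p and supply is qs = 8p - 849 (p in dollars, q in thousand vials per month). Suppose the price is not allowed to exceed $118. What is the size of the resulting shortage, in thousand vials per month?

Without the control the market clears where 1391 - 6p = 8p - 849, i.e. p* = 160 and q* = 431.
Since 118 < 160, the ceiling is binding.
At p = 118: qd = 1391 - 6·118 = 683 and qs = 8·118 - 849 = 95.
Shortage = qd - qs = 683 - 95 = 588.

588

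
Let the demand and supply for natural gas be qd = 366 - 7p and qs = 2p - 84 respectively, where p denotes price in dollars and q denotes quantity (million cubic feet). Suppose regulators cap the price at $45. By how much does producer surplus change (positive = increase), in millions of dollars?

-55

Setting quantity demanded equal to quantity supplied, 366 - 7p = 2p - 84, gives p* = 50 and q* = 16.
Because the ceiling (45) lies below the market-clearing price, it is binding.
At p = 45: qd = 366 - 7·45 = 51 and qs = 2·45 - 84 = 6.
Producer surplus without the control is ½ · (50 - 42) · 16 = 64.
With the ceiling, producers sell 6 units at 45, so PS = ½ · (45 - 42) · 6 = 9.
Change in producer surplus = 9 - 64 = -55.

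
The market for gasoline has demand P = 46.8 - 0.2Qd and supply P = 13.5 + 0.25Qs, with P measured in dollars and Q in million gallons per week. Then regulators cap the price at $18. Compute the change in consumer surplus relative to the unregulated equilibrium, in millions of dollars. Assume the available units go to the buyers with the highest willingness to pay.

Rearranging demand gives Qd = 234 - 5P; rearranging supply gives Qs = 4P - 54. Equilibrium: 234 - 5P = 4P - 54, so 288 = 9P and P* = 32, Q* = 74.
Since 18 < 32, the ceiling is binding.
At P = 18: Qd = 234 - 5·18 = 144 and Qs = 4·18 - 54 = 18.
Consumer surplus without the control is ½ · (46.8 - 32) · 74 = 547.6.
With the ceiling, 18 units are sold at 18 (assume they go to the highest-value buyers). The demand price at Q = 18 is 43.2, so CS = ½ · [(46.8 - 18) + (43.2 - 18)] · 18 = 486.
Change in consumer surplus = 486 - 547.6 = -61.6.

-61.6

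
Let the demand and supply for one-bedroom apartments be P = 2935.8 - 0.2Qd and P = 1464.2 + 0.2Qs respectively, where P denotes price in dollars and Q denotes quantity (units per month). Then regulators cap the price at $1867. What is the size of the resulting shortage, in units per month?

Rearranging demand gives Qd = 14679 - 5P; rearranging supply gives Qs = 5P - 7321. In a free market, 14679 - 5P = 5P - 7321 gives the equilibrium P* = 2200, Q* = 3679.
The ceiling of 1867 is below the equilibrium price 2200, so it binds.
At P = 1867: Qd = 14679 - 5·1867 = 5344 and Qs = 5·1867 - 7321 = 2014.
Shortage = Qd - Qs = 5344 - 2014 = 3330.

3330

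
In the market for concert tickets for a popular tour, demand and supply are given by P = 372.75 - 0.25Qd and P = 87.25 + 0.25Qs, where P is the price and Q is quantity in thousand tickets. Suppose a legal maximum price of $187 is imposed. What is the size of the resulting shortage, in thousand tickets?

344

Rearranging demand gives Qd = 1491 - 4P; rearranging supply gives Qs = 4P - 349. Setting quantity demanded equal to quantity supplied, 1491 - 4P = 4P - 349, gives P* = 230 and Q* = 571.
Because the ceiling (187) lies below the market-clearing price, it is binding.
At P = 187: Qd = 1491 - 4·187 = 743 and Qs = 4·187 - 349 = 399.
Shortage = Qd - Qs = 743 - 399 = 344.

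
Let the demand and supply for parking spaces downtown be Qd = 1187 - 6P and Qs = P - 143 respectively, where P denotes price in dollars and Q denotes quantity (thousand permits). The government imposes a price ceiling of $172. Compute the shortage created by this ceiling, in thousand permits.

126

In a free market, 1187 - 6P = P - 143 gives the equilibrium P* = 190, Q* = 47.
Since 172 < 190, the ceiling is binding.
At P = 172: Qd = 1187 - 6·172 = 155 and Qs = 172 - 143 = 29.
Shortage = Qd - Qs = 155 - 29 = 126.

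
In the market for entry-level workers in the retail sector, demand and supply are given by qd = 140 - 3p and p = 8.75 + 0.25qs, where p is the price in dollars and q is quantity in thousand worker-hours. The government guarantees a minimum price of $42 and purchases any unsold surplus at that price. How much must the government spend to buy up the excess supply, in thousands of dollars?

4998

Rearranging supply gives qs = 4p - 35. In a free market, 140 - 3p = 4p - 35 gives the equilibrium p* = 25, q* = 65.
Because the floor (42) lies above the market-clearing price, it is binding.
At p = 42: qd = 140 - 3·42 = 14 and qs = 4·42 - 35 = 133.
Surplus = qs - qd = 119.
Government expenditure = surplus × support price = 119 × 42 = 4998.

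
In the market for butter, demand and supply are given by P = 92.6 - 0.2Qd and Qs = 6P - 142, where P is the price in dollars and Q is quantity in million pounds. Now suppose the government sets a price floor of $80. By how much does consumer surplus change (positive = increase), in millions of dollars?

-3137.5

Rearranging demand gives Qd = 463 - 5P. Without the control the market clears where 463 - 5P = 6P - 142, i.e. P* = 55 and Q* = 188.
Because the floor (80) lies above the market-clearing price, it is binding.
At P = 80: Qd = 463 - 5·80 = 63 and Qs = 6·80 - 142 = 338.
Consumer surplus without the control is ½ · (92.6 - 55) · 188 = 3534.4.
With the floor, consumers buy 63 units at 80, so CS = ½ · (92.6 - 80) · 63 = 396.9.
Change in consumer surplus = 396.9 - 3534.4 = -3137.5.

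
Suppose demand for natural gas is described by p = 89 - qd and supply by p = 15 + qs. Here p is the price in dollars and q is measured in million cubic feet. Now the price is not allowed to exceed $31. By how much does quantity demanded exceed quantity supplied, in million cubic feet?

Rearranging demand gives qd = 89 - p; rearranging supply gives qs = p - 15. Equilibrium: 89 - p = p - 15, so 104 = 2p and p* = 52, q* = 37.
The ceiling of 31 is below the equilibrium price 52, so it binds.
At p = 31: qd = 89 - 31 = 58 and qs = 31 - 15 = 16.
Shortage = qd - qs = 58 - 16 = 42.

42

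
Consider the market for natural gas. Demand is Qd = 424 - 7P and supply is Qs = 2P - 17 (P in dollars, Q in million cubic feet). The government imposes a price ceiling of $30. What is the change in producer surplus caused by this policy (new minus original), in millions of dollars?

Equilibrium: 424 - 7P = 2P - 17, so 441 = 9P and P* = 49, Q* = 81.
Since 30 < 49, the ceiling is binding.
At P = 30: Qd = 424 - 7·30 = 214 and Qs = 2·30 - 17 = 43.
Producer surplus without the control is ½ · (49 - 8.5) · 81 = 1640.25.
With the ceiling, producers sell 43 units at 30, so PS = ½ · (30 - 8.5) · 43 = 462.25.
Change in producer surplus = 462.25 - 1640.25 = -1178.

-1178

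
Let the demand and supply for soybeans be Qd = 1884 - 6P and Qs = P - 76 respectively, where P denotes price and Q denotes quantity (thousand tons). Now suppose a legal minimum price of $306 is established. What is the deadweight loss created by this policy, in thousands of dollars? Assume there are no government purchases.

14196

In a free market, 1884 - 6P = P - 76 gives the equilibrium P* = 280, Q* = 204.
Since 306 > 280, the floor is binding.
At P = 306: Qd = 1884 - 6·306 = 48 and Qs = 306 - 76 = 230.
Quantity traded falls to 48. At Q = 48 the demand price is (1884 - 48)/6 = 306 and the supply price is 76 + 48 = 124.
Deadweight loss = ½ · (306 - 124) · (204 - 48) = ½ · 182 · 156 = 14196.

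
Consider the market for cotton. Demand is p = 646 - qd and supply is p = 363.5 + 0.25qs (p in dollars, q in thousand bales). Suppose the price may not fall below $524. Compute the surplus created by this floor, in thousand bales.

520

Rearranging demand gives qd = 646 - p; rearranging supply gives qs = 4p - 1454. In a free market, 646 - p = 4p - 1454 gives the equilibrium p* = 420, q* = 226.
Because the floor (524) lies above the market-clearing price, it is binding.
At p = 524: qd = 646 - 524 = 122 and qs = 4·524 - 1454 = 642.
Surplus = qs - qd = 642 - 122 = 520.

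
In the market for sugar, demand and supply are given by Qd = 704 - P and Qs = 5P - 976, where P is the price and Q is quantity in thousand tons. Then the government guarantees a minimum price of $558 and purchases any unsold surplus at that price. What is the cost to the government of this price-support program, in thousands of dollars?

Setting quantity demanded equal to quantity supplied, 704 - P = 5P - 976, gives P* = 280 and Q* = 424.
Since 558 > 280, the floor is binding.
At P = 558: Qd = 704 - 558 = 146 and Qs = 5·558 - 976 = 1814.
Surplus = Qs - Qd = 1668.
Government expenditure = surplus × support price = 1668 × 558 = 930744.

930744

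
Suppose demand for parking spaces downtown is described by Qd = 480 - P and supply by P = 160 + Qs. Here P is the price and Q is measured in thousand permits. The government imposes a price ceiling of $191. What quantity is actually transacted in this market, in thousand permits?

31

Rearranging supply gives Qs = P - 160. In a free market, 480 - P = P - 160 gives the equilibrium P* = 320, Q* = 160.
Because the ceiling (191) lies below the market-clearing price, it is binding.
At P = 191: Qd = 480 - 191 = 289 and Qs = 191 - 160 = 31.
The quantity actually transacted is the short side, supply: 31.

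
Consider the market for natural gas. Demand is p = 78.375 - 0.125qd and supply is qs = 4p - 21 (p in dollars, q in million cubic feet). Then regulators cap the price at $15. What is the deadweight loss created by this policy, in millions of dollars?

Rearranging demand gives qd = 627 - 8p. Equilibrium: 627 - 8p = 4p - 21, so 648 = 12p and p* = 54, q* = 195.
Since 15 < 54, the ceiling is binding.
At p = 15: qd = 627 - 8·15 = 507 and qs = 4·15 - 21 = 39.
Quantity traded falls to 39. At q = 39 the demand price is (627 - 39)/8 = 73.5 and the supply price is (21 + 39)/4 = 15.
Deadweight loss = ½ · (73.5 - 15) · (195 - 39) = ½ · 58.5 · 156 = 4563.

4563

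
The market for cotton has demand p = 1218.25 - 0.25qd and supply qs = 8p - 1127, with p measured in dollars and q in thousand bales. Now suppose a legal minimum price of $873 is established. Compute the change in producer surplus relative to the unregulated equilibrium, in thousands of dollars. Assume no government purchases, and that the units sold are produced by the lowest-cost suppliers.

Rearranging demand gives qd = 4873 - 4p. Setting quantity demanded equal to quantity supplied, 4873 - 4p = 8p - 1127, gives p* = 500 and q* = 2873.
The floor of 873 is above the equilibrium price 500, so it binds.
At p = 873: qd = 4873 - 4·873 = 1381 and qs = 8·873 - 1127 = 5857.
Producer surplus without the control is ½ · (500 - 140.875) · 2873 = 515883.0625.
With the floor, 1381 units are sold at 873. The supply price at q = 1381 is 313.5, so PS = ½ · [(873 - 140.875) + (873 - 313.5)] · 1381 = 891867.0625.
Change in producer surplus = 891867.0625 - 515883.0625 = 375984.

375984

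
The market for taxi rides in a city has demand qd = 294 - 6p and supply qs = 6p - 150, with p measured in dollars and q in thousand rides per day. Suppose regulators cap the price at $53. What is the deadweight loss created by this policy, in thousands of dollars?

0

Equilibrium: 294 - 6p = 6p - 150, so 444 = 12p and p* = 37, q* = 72.
Since 53 is above p* = 37, the ceiling does not bind and the free-market outcome prevails.
Since the control does not bind, no trades are prevented and deadweight loss is zero.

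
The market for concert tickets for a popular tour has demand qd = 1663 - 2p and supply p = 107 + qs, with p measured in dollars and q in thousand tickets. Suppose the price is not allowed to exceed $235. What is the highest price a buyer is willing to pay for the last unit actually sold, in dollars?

767.5

Rearranging supply gives qs = p - 107. Setting quantity demanded equal to quantity supplied, 1663 - 2p = p - 107, gives p* = 590 and q* = 483.
Because the ceiling (235) lies below the market-clearing price, it is binding.
At p = 235: qd = 1663 - 2·235 = 1193 and qs = 235 - 107 = 128.
Only 128 units reach the market. On the demand curve, the marginal buyer's willingness to pay at q = 128 is (1663 - 128)/2 = 767.5.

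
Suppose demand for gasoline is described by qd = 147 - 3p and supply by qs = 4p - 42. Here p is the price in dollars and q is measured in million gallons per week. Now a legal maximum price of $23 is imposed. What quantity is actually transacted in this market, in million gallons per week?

50

In a free market, 147 - 3p = 4p - 42 gives the equilibrium p* = 27, q* = 66.
Since 23 < 27, the ceiling is binding.
At p = 23: qd = 147 - 3·23 = 78 and qs = 4·23 - 42 = 50.
The quantity actually transacted is the short side, supply: 50.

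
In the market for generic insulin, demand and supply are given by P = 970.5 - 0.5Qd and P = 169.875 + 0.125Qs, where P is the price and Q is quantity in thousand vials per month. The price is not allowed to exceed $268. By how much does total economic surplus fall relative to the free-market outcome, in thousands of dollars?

Rearranging demand gives Qd = 1941 - 2P; rearranging supply gives Qs = 8P - 1359. In a free market, 1941 - 2P = 8P - 1359 gives the equilibrium P* = 330, Q* = 1281.
Since 268 < 330, the ceiling is binding.
At P = 268: Qd = 1941 - 2·268 = 1405 and Qs = 8·268 - 1359 = 785.
Quantity traded falls to 785. At Q = 785 the demand price is (1941 - 785)/2 = 578 and the supply price is (1359 + 785)/8 = 268.
Deadweight loss = ½ · (578 - 268) · (1281 - 785) = ½ · 310 · 496 = 76880.

76880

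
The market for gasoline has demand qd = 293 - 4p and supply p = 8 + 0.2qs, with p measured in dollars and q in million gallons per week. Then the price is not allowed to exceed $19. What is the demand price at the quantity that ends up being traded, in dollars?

Rearranging supply gives qs = 5p - 40. Without the control the market clears where 293 - 4p = 5p - 40, i.e. p* = 37 and q* = 145.
The ceiling of 19 is below the equilibrium price 37, so it binds.
At p = 19: qd = 293 - 4·19 = 217 and qs = 5·19 - 40 = 55.
Only 55 units reach the market. On the demand curve, the marginal buyer's willingness to pay at q = 55 is (293 - 55)/4 = 59.5.

59.5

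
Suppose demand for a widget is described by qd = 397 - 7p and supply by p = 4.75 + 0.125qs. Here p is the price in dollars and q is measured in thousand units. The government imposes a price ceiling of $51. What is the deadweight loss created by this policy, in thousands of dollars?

0

Rearranging supply gives qs = 8p - 38. Setting quantity demanded equal to quantity supplied, 397 - 7p = 8p - 38, gives p* = 29 and q* = 194.
The ceiling of 51 is above the equilibrium price 29, so it is not binding; the market clears at p* = 29, q* = 194.
Since the control does not bind, no trades are prevented and deadweight loss is zero.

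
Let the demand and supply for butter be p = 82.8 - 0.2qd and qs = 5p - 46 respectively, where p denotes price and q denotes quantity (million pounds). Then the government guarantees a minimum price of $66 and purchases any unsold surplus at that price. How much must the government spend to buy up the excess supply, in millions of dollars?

Rearranging demand gives qd = 414 - 5p. Equilibrium: 414 - 5p = 5p - 46, so 460 = 10p and p* = 46, q* = 184.
Since 66 > 46, the floor is binding.
At p = 66: qd = 414 - 5·66 = 84 and qs = 5·66 - 46 = 284.
Surplus = qs - qd = 200.
Government expenditure = surplus × support price = 200 × 66 = 13200.

13200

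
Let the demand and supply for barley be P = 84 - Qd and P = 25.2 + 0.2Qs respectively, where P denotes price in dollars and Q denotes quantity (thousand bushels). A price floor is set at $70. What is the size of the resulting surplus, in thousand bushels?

210

Rearranging demand gives Qd = 84 - P; rearranging supply gives Qs = 5P - 126. Equilibrium: 84 - P = 5P - 126, so 210 = 6P and P* = 35, Q* = 49.
Since 70 > 35, the floor is binding.
At P = 70: Qd = 84 - 70 = 14 and Qs = 5·70 - 126 = 224.
Surplus = Qs - Qd = 224 - 14 = 210.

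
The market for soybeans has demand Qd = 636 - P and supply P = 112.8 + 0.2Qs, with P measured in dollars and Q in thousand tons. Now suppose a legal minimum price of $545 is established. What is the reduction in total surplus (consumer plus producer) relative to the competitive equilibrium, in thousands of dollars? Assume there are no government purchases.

Rearranging supply gives Qs = 5P - 564. In a free market, 636 - P = 5P - 564 gives the equilibrium P* = 200, Q* = 436.
Because the floor (545) lies above the market-clearing price, it is binding.
At P = 545: Qd = 636 - 545 = 91 and Qs = 5·545 - 564 = 2161.
Quantity traded falls to 91. At Q = 91 the demand price is 636 - 91 = 545 and the supply price is (564 + 91)/5 = 131.
Deadweight loss = ½ · (545 - 131) · (436 - 91) = ½ · 414 · 345 = 71415.

71415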